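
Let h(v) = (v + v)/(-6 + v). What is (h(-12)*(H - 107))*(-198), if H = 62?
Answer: 11880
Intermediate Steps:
h(v) = 2*v/(-6 + v) (h(v) = (2*v)/(-6 + v) = 2*v/(-6 + v))
(h(-12)*(H - 107))*(-198) = ((2*(-12)/(-6 - 12))*(62 - 107))*(-198) = ((2*(-12)/(-18))*(-45))*(-198) = ((2*(-12)*(-1/18))*(-45))*(-198) = ((4/3)*(-45))*(-198) = -60*(-198) = 11880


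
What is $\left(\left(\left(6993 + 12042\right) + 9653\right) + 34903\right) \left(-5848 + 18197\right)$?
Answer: $785285259$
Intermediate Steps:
$\left(\left(\left(6993 + 12042\right) + 9653\right) + 34903\right) \left(-5848 + 18197\right) = \left(\left(19035 + 9653\right) + 34903\right) 12349 = \left(28688 + 34903\right) 12349 = 63591 \cdot 12349 = 785285259$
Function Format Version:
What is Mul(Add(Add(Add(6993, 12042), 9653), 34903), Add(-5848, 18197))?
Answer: 785285259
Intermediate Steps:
Mul(Add(Add(Add(6993, 12042), 9653), 34903), Add(-5848, 18197)) = Mul(Add(Add(19035, 9653), 34903), 12349) = Mul(Add(28688, 34903), 12349) = Mul(63591, 12349) = 785285259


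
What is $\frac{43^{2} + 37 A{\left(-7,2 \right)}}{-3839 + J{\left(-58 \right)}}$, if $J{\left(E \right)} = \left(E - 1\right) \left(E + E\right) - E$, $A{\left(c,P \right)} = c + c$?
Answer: $\frac{1331}{3063} \approx 0.43454$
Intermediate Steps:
$A{\left(c,P \right)} = 2 c$
$J{\left(E \right)} = - E + 2 E \left(-1 + E\right)$ ($J{\left(E \right)} = \left(-1 + E\right) 2 E - E = 2 E \left(-1 + E\right) - E = - E + 2 E \left(-1 + E\right)$)
$\frac{43^{2} + 37 A{\left(-7,2 \right)}}{-3839 + J{\left(-58 \right)}} = \frac{43^{2} + 37 \cdot 2 \left(-7\right)}{-3839 - 58 \left(-3 + 2 \left(-58\right)\right)} = \frac{1849 + 37 \left(-14\right)}{-3839 - 58 \left(-3 - 116\right)} = \frac{1849 - 518}{-3839 - -6902} = \frac{1331}{-3839 + 6902} = \frac{1331}{3063}$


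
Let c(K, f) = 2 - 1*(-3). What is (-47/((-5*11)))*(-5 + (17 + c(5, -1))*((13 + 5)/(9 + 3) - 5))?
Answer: -3854/55 ≈ -70.073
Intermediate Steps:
c(K, f) = 5 (c(K, f) = 2 + 3 = 5)
(-47/((-5*11)))*(-5 + (17 + c(5, -1))*((13 + 5)/(9 + 3) - 5)) = (-47/((-5*11)))*(-5 + (17 + 5)*((13 + 5)/(9 + 3) - 5)) = (-47/(-55))*(-5 + 22*(18/12 - 5)) = (-47*(-1/55))*(-5 + 22*(18*(1/12) - 5)) = 47*(-5 + 22*(3/2 - 5))/55 = 47*(-5 + 22*(-7/2))/55 = 47*(-5 - 77)/55 = (47/55)*(-82) = -3854/55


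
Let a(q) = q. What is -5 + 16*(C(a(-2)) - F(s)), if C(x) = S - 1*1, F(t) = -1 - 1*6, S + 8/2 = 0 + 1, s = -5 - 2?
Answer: 43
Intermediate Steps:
s = -7
S = -3 (S = -4 + (0 + 1) = -4 + 1 = -3)
F(t) = -7 (F(t) = -1 - 6 = -7)
C(x) = -4 (C(x) = -3 - 1*1 = -3 - 1 = -4)
-5 + 16*(C(a(-2)) - F(s)) = -5 + 16*(-4 - 1*(-7)) = -5 + 16*(-4 + 7) = -5 + 16*3 = -5 + 48 = 43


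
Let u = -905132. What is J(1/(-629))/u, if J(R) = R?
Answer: 1/569328028 ≈ 1.7565e-9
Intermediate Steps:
J(1/(-629))/u = 1/(-629*(-905132)) = -1/629*(-1/905132) = 1/569328028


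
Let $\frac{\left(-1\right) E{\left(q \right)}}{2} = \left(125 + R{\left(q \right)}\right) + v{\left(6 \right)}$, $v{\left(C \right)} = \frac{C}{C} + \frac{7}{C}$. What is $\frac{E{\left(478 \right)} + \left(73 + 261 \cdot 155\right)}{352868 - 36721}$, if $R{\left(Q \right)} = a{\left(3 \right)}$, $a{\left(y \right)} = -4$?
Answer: $\frac{120845}{948441} \approx 0.12741$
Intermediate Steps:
$v{\left(C \right)} = 1 + \frac{7}{C}$
$R{\left(Q \right)} = -4$
$E{\left(q \right)} = - \frac{739}{3}$ ($E{\left(q \right)} = - 2 \left(\left(125 - 4\right) + \frac{7 + 6}{6}\right) = - 2 \left(121 + \frac{1}{6} \cdot 13\right) = - 2 \left(121 + \frac{13}{6}\right) = \left(-2\right) \frac{739}{6} = - \frac{739}{3}$)
$\frac{E{\left(478 \right)} + \left(73 + 261 \cdot 155\right)}{352868 - 36721} = \frac{- \frac{739}{3} + \left(73 + 261 \cdot 155\right)}{352868 - 36721} = \frac{- \frac{739}{3} + \left(73 + 40455\right)}{316147} = \left(- \frac{739}{3} + 40528\right) \frac{1}{316147} = \frac{120845}{3} \cdot \frac{1}{316147} = \frac{120845}{948441}$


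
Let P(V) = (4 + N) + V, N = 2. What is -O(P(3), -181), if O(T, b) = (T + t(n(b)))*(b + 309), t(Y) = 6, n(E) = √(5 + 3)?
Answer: -1920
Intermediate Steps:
n(E) = 2*√2 (n(E) = √8 = 2*√2)
P(V) = 6 + V (P(V) = (4 + 2) + V = 6 + V)
O(T, b) = (6 + T)*(309 + b) (O(T, b) = (T + 6)*(b + 309) = (6 + T)*(309 + b))
-O(P(3), -181) = -(1854 + 6*(-181) + 309*(6 + 3) + (6 + 3)*(-181)) = -(1854 - 1086 + 309*9 + 9*(-181)) = -(1854 - 1086 + 2781 - 1629) = -1*1920 = -1920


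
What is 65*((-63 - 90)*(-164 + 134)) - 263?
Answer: 298087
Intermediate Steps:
65*((-63 - 90)*(-164 + 134)) - 263 = 65*(-153*(-30)) - 263 = 65*4590 - 263 = 298350 - 263 = 298087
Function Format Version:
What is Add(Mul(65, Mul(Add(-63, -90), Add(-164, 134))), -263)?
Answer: 298087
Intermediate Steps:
Add(Mul(65, Mul(Add(-63, -90), Add(-164, 134))), -263) = Add(Mul(65, Mul(-153, -30)), -263) = Add(Mul(65, 4590), -263) = Add(298350, -263) = 298087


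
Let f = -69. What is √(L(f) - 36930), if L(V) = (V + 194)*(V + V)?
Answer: 6*I*√1505 ≈ 232.77*I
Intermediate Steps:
L(V) = 2*V*(194 + V) (L(V) = (194 + V)*(2*V) = 2*V*(194 + V))
√(L(f) - 36930) = √(2*(-69)*(194 - 69) - 36930) = √(2*(-69)*125 - 36930) = √(-17250 - 36930) = √(-54180) = 6*I*√1505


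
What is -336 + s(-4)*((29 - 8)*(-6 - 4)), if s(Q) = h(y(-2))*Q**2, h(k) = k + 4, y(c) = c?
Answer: -7056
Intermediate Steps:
h(k) = 4 + k
s(Q) = 2*Q**2 (s(Q) = (4 - 2)*Q**2 = 2*Q**2)
-336 + s(-4)*((29 - 8)*(-6 - 4)) = -336 + (2*(-4)**2)*((29 - 8)*(-6 - 4)) = -336 + (2*16)*(21*(-10)) = -336 + 32*(-210) = -336 - 6720 = -7056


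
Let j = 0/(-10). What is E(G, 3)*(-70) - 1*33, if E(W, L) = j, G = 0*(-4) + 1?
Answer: -33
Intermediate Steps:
G = 1 (G = 0 + 1 = 1)
j = 0 (j = 0*(-⅒) = 0)
E(W, L) = 0
E(G, 3)*(-70) - 1*33 = 0*(-70) - 1*33 = 0 - 33 = -33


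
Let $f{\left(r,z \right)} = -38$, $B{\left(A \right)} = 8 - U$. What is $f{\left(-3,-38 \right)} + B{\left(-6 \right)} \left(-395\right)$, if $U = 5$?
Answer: $-1223$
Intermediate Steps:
$B{\left(A \right)} = 3$ ($B{\left(A \right)} = 8 - 5 = 3$)
$f{\left(-3,-38 \right)} + B{\left(-6 \right)} \left(-395\right) = -38 + 3 \left(-395\right) = -38 - 1185 = -1223$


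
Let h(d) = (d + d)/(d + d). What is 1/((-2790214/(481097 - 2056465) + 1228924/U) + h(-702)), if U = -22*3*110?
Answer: -1429646460/238039177339 ≈ -0.0060059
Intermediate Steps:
U = -7260 (U = -66*110 = -7260)
h(d) = 1 (h(d) = (2*d)/((2*d)) = (2*d)*(1/(2*d)) = 1)
1/((-2790214/(481097 - 2056465) + 1228924/U) + h(-702)) = 1/((-2790214/(481097 - 2056465) + 1228924/(-7260)) + 1) = 1/((-2790214/(-1575368) + 1228924*(-1/7260)) + 1) = 1/((-2790214*(-1/1575368) - 307231/1815) + 1) = 1/((1395107/787684 - 307231/1815) + 1) = 1/(-239468823799/1429646460 + 1) = 1/(-238039177339/1429646460) = -1429646460/238039177339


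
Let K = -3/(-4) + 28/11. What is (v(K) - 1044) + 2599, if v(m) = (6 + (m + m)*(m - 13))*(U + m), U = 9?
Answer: 35876673/42592 ≈ 842.33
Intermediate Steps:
K = 145/44 (K = -3*(-1/4) + 28*(1/11) = 3/4 + 28/11 = 145/44 ≈ 3.2955)
v(m) = (6 + 2*m*(-13 + m))*(9 + m) (v(m) = (6 + (m + m)*(m - 13))*(9 + m) = (6 + (2*m)*(-13 + m))*(9 + m) = (6 + 2*m*(-13 + m))*(9 + m))
(v(K) - 1044) + 2599 = ((54 - 228*145/44 - 8*(145/44)**2 + 2*(145/44)**3) - 1044) + 2599 = ((54 - 8265/11 - 8*21025/1936 + 2*(3048625/85184)) - 1044) + 2599 = ((54 - 8265/11 - 21025/242 + 3048625/42592) - 1044) + 2599 = (-30353887/42592 - 1044) + 2599 = -74819935/42592 + 2599 = 35876673/42592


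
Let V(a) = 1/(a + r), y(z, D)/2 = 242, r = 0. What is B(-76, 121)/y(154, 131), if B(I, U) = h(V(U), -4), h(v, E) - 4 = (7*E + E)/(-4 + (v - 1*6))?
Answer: 2177/146289 ≈ 0.014882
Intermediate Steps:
y(z, D) = 484 (y(z, D) = 2*242 = 484)
V(a) = 1/a (V(a) = 1/(a + 0) = 1/a)
h(v, E) = 4 + 8*E/(-10 + v) (h(v, E) = 4 + (7*E + E)/(-4 + (v - 1*6)) = 4 + (8*E)/(-4 + (v - 6)) = 4 + (8*E)/(-4 + (-6 + v)) = 4 + (8*E)/(-10 + v) = 4 + 8*E/(-10 + v))
B(I, U) = 4*(-18 + 1/U)/(-10 + 1/U) (B(I, U) = 4*(-10 + 1/U + 2*(-4))/(-10 + 1/U) = 4*(-10 + 1/U - 8)/(-10 + 1/U) = 4*(-18 + 1/U)/(-10 + 1/U))
B(-76, 121)/y(154, 131) = (4*(-1 + 18*121)/(-1 + 10*121))/484 = (4*(-1 + 2178)/(-1 + 1210))*(1/484) = (4*2177/1209)*(1/484) = (4*(1/1209)*2177)*(1/484) = (8708/1209)*(1/484) = 2177/146289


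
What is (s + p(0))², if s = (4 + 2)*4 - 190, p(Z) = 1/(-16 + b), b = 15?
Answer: 27889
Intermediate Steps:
p(Z) = -1 (p(Z) = 1/(-16 + 15) = 1/(-1) = -1)
s = -166 (s = 6*4 - 190 = 24 - 190 = -166)
(s + p(0))² = (-166 - 1)² = (-167)² = 27889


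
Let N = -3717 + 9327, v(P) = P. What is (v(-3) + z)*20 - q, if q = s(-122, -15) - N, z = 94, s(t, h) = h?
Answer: 7445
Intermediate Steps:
N = 5610
q = -5625 (q = -15 - 1*5610 = -15 - 5610 = -5625)
(v(-3) + z)*20 - q = (-3 + 94)*20 - 1*(-5625) = 91*20 + 5625 = 1820 + 5625 = 7445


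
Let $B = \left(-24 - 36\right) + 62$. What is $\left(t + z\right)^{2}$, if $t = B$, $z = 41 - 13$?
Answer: $900$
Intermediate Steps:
$B = 2$ ($B = -60 + 62 = 2$)
$z = 28$ ($z = 41 - 13 = 28$)
$t = 2$
$\left(t + z\right)^{2} = \left(2 + 28\right)^{2} = 30^{2} = 900$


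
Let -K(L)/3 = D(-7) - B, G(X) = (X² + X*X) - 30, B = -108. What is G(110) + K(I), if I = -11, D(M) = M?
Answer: 23867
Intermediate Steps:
G(X) = -30 + 2*X² (G(X) = (X² + X²) - 30 = 2*X² - 30 = -30 + 2*X²)
K(L) = -303 (K(L) = -3*(-7 - 1*(-108)) = -3*(-7 + 108) = -3*101 = -303)
G(110) + K(I) = (-30 + 2*110²) - 303 = (-30 + 2*12100) - 303 = (-30 + 24200) - 303 = 24170 - 303 = 23867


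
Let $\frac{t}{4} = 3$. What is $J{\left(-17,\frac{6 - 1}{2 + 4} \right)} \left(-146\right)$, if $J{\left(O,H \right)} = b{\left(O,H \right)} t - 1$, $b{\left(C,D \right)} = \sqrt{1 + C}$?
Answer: $146 - 7008 i \approx 146.0 - 7008.0 i$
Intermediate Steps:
$t = 12$ ($t = 4 \cdot 3 = 12$)
$J{\left(O,H \right)} = -1 + 12 \sqrt{1 + O}$ ($J{\left(O,H \right)} = \sqrt{1 + O} 12 - 1 = 12 \sqrt{1 + O} - 1 = -1 + 12 \sqrt{1 + O}$)
$J{\left(-17,\frac{6 - 1}{2 + 4} \right)} \left(-146\right) = \left(-1 + 12 \sqrt{1 - 17}\right) \left(-146\right) = \left(-1 + 12 \sqrt{-16}\right) \left(-146\right) = \left(-1 + 12 \cdot 4 i\right) \left(-146\right) = \left(-1 + 48 i\right) \left(-146\right) = 146 - 7008 i$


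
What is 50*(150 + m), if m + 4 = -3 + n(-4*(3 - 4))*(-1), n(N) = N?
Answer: 6950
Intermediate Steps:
m = -11 (m = -4 + (-3 - 4*(3 - 4)*(-1)) = -4 + (-3 - 4*(-1)*(-1)) = -4 + (-3 + 4*(-1)) = -4 + (-3 - 4) = -4 - 7 = -11)
50*(150 + m) = 50*(150 - 11) = 50*139 = 6950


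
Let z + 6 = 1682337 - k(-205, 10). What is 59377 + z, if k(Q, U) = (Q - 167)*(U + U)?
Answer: 1749148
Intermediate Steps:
k(Q, U) = 2*U*(-167 + Q) (k(Q, U) = (-167 + Q)*(2*U) = 2*U*(-167 + Q))
z = 1689771 (z = -6 + (1682337 - 2*10*(-167 - 205)) = -6 + (1682337 - 2*10*(-372)) = -6 + (1682337 - 1*(-7440)) = -6 + (1682337 + 7440) = -6 + 1689777 = 1689771)
59377 + z = 59377 + 1689771 = 1749148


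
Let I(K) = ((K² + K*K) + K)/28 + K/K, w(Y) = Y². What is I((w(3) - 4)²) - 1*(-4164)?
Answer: 117895/28 ≈ 4210.5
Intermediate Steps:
I(K) = 1 + K²/14 + K/28 (I(K) = ((K² + K²) + K)*(1/28) + 1 = (2*K² + K)*(1/28) + 1 = (K + 2*K²)*(1/28) + 1 = (K²/14 + K/28) + 1 = 1 + K²/14 + K/28)
I((w(3) - 4)²) - 1*(-4164) = (1 + ((3² - 4)²)²/14 + (3² - 4)²/28) - 1*(-4164) = (1 + ((9 - 4)²)²/14 + (9 - 4)²/28) + 4164 = (1 + (5²)²/14 + (1/28)*5²) + 4164 = (1 + (1/14)*25² + (1/28)*25) + 4164 = (1 + (1/14)*625 + 25/28) + 4164 = (1 + 625/14 + 25/28) + 4164 = 1303/28 + 4164 = 117895/28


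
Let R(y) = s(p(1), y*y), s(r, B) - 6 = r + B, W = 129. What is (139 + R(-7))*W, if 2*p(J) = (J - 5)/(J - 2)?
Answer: 25284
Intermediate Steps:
p(J) = (-5 + J)/(2*(-2 + J)) (p(J) = ((J - 5)/(J - 2))/2 = ((-5 + J)/(-2 + J))/2 = (-5 + J)/(2*(-2 + J)))
s(r, B) = 6 + B + r (s(r, B) = 6 + (r + B) = 6 + (B + r) = 6 + B + r)
R(y) = 8 + y² (R(y) = 6 + y*y + (-5 + 1)/(2*(-2 + 1)) = 6 + y² + (½)*(-4)/(-1) = 6 + y² + (½)*(-1)*(-4) = 6 + y² + 2 = 8 + y²)
(139 + R(-7))*W = (139 + (8 + (-7)²))*129 = (139 + (8 + 49))*129 = (139 + 57)*129 = 196*129 = 25284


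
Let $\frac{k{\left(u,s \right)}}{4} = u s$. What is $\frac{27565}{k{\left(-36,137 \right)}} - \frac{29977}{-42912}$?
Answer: $- \frac{4107521}{5878944} \approx -0.69868$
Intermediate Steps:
$k{\left(u,s \right)} = 4 s u$ ($k{\left(u,s \right)} = 4 u s = 4 s u$)
$\frac{27565}{k{\left(-36,137 \right)}} - \frac{29977}{-42912} = \frac{27565}{4 \cdot 137 \left(-36\right)} - \frac{29977}{-42912} = \frac{27565}{-19728} - - \frac{29977}{42912} = 27565 \left(- \frac{1}{19728}\right) + \frac{29977}{42912} = - \frac{27565}{19728} + \frac{29977}{42912} = - \frac{4107521}{5878944}$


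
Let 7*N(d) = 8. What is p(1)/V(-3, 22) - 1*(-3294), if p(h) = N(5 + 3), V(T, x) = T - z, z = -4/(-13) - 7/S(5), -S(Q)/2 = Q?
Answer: 12012178/3647 ≈ 3293.7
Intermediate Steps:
S(Q) = -2*Q
z = 131/130 (z = -4/(-13) - 7/((-2*5)) = -4*(-1/13) - 7/(-10) = 4/13 - 7*(-⅒) = 4/13 + 7/10 = 131/130 ≈ 1.0077)
V(T, x) = -131/130 + T (V(T, x) = T - 1*131/130 = T - 131/130 = -131/130 + T)
N(d) = 8/7 (N(d) = (⅐)*8 = 8/7)
p(h) = 8/7
p(1)/V(-3, 22) - 1*(-3294) = 8/(7*(-131/130 - 3)) - 1*(-3294) = 8/(7*(-521/130)) + 3294 = (8/7)*(-130/521) + 3294 = -1040/3647 + 3294 = 12012178/3647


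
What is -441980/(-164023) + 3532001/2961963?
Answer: 1888457806763/485830057149 ≈ 3.8871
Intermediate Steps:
-441980/(-164023) + 3532001/2961963 = -441980*(-1/164023) + 3532001*(1/2961963) = 441980/164023 + 3532001/2961963 = 1888457806763/485830057149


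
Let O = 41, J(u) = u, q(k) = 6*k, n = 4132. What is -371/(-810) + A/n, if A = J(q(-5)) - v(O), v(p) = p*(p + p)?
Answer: -303637/836730 ≈ -0.36289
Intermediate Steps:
v(p) = 2*p**2 (v(p) = p*(2*p) = 2*p**2)
A = -3392 (A = 6*(-5) - 2*41**2 = -30 - 2*1681 = -30 - 1*3362 = -30 - 3362 = -3392)
-371/(-810) + A/n = -371/(-810) - 3392/4132 = -371*(-1/810) - 3392*1/4132 = 371/810 - 848/1033 = -303637/836730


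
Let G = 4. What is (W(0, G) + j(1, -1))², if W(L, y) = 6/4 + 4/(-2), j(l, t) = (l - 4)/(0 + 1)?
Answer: 49/4 ≈ 12.250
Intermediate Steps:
j(l, t) = -4 + l (j(l, t) = (-4 + l)/1 = (-4 + l)*1 = -4 + l)
W(L, y) = -½ (W(L, y) = 6*(¼) + 4*(-½) = 3/2 - 2 = -½)
(W(0, G) + j(1, -1))² = (-½ + (-4 + 1))² = (-½ - 3)² = (-7/2)² = 49/4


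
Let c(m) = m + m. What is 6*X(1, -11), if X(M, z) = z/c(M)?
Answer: -33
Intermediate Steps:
c(m) = 2*m
X(M, z) = z/(2*M) (X(M, z) = z/((2*M)) = z*(1/(2*M)) = z/(2*M))
6*X(1, -11) = 6*((½)*(-11)/1) = 6*((½)*(-11)*1) = 6*(-11/2) = -33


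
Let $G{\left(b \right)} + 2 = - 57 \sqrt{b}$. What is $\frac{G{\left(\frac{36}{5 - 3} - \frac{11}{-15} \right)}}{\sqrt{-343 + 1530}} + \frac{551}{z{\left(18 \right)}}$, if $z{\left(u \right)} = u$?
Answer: $\frac{551}{18} - \frac{19 \sqrt{5003205}}{5935} - \frac{2 \sqrt{1187}}{1187} \approx 23.392$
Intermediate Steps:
$G{\left(b \right)} = -2 - 57 \sqrt{b}$
$\frac{G{\left(\frac{36}{5 - 3} - \frac{11}{-15} \right)}}{\sqrt{-343 + 1530}} + \frac{551}{z{\left(18 \right)}} = \frac{-2 - 57 \sqrt{\frac{36}{5 - 3} - \frac{11}{-15}}}{\sqrt{-343 + 1530}} + \frac{551}{18} = \frac{-2 - 57 \sqrt{\frac{36}{5 - 3} - - \frac{11}{15}}}{\sqrt{1187}} + 551 \cdot \frac{1}{18} = \left(-2 - 57 \sqrt{\frac{36}{2} + \frac{11}{15}}\right) \frac{\sqrt{1187}}{1187} + \frac{551}{18} = \left(-2 - 57 \sqrt{36 \cdot \frac{1}{2} + \frac{11}{15}}\right) \frac{\sqrt{1187}}{1187} + \frac{551}{18} = \left(-2 - 57 \sqrt{18 + \frac{11}{15}}\right) \frac{\sqrt{1187}}{1187} + \frac{551}{18} = \left(-2 - 57 \sqrt{\frac{281}{15}}\right) \frac{\sqrt{1187}}{1187} + \frac{551}{18} = \left(-2 - 57 \frac{\sqrt{4215}}{15}\right) \frac{\sqrt{1187}}{1187} + \frac{551}{18} = \left(-2 - \frac{19 \sqrt{4215}}{5}\right) \frac{\sqrt{1187}}{1187} + \frac{551}{18} = \frac{\sqrt{1187} \left(-2 - \frac{19 \sqrt{4215}}{5}\right)}{1187} + \frac{551}{18} = \frac{551}{18} + \frac{\sqrt{1187} \left(-2 - \frac{19 \sqrt{4215}}{5}\right)}{1187}$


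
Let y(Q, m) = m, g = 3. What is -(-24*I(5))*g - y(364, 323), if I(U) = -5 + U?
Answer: -323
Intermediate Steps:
-(-24*I(5))*g - y(364, 323) = -(-24*(-5 + 5))*3 - 1*323 = -(-24*0)*3 - 323 = -0*3 - 323 = -1*0 - 323 = 0 - 323 = -323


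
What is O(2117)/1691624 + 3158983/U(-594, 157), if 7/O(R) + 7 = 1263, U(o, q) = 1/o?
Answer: -3986825351893769081/2124679744 ≈ -1.8764e+9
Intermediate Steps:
O(R) = 7/1256 (O(R) = 7/(-7 + 1263) = 7/1256)
O(2117)/1691624 + 3158983/U(-594, 157) = (7/1256)/1691624 + 3158983/(1/(-594)) = (7/1256)*(1/1691624) + 3158983/(-1/594) = 7/2124679744 + 3158983*(-594) = 7/2124679744 - 1876435902 = -3986825351893769081/2124679744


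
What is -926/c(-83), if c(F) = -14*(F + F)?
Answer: -463/1162 ≈ -0.39845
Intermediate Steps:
c(F) = -28*F
-926/c(-83) = -926/((-28*(-83))) = -926/2324 = -926*1/2324 = -463/1162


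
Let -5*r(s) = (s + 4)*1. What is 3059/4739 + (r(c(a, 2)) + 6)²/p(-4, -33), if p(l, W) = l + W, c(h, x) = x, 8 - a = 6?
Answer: 14273/626225 ≈ 0.022792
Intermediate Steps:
a = 2 (a = 8 - 1*6 = 8 - 6 = 2)
r(s) = -⅘ - s/5 (r(s) = -(s + 4)/5 = -(4 + s)/5 = -⅘ - s/5)
p(l, W) = W + l
3059/4739 + (r(c(a, 2)) + 6)²/p(-4, -33) = 3059/4739 + ((-⅘ - ⅕*2) + 6)²/(-33 - 4) = 3059*(1/4739) + ((-⅘ - ⅖) + 6)²/(-37) = 437/677 + (-6/5 + 6)²*(-1/37) = 437/677 + (24/5)²*(-1/37) = 437/677 + (576/25)*(-1/37) = 437/677 - 576/925 = 14273/626225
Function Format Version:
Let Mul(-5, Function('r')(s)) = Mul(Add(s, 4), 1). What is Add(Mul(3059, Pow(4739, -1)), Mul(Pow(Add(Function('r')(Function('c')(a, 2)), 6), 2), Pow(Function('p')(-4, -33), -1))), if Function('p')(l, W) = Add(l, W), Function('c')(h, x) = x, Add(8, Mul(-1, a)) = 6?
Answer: Rational(14273, 626225) ≈ 0.022792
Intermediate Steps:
a = 2 (a = Add(8, Mul(-1, 6)) = Add(8, -6) = 2)
Function('r')(s) = Add(Rational(-4, 5), Mul(Rational(-1, 5), s)) (Function('r')(s) = Mul(Rational(-1, 5), Mul(Add(s, 4), 1)) = Mul(Rational(-1, 5), Mul(Add(4, s), 1)) = Mul(Rational(-1, 5), Add(4, s)) = Add(Rational(-4, 5), Mul(Rational(-1, 5), s)))
Function('p')(l, W) = Add(W, l)
Add(Mul(3059, Pow(4739, -1)), Mul(Pow(Add(Function('r')(Function('c')(a, 2)), 6), 2), Pow(Function('p')(-4, -33), -1))) = Add(Mul(3059, Pow(4739, -1)), Mul(Pow(Add(Add(Rational(-4, 5), Mul(Rational(-1, 5), 2)), 6), 2), Pow(Add(-33, -4), -1))) = Add(Mul(3059, Rational(1, 4739)), Mul(Pow(Add(Add(Rational(-4, 5), Rational(-2, 5)), 6), 2), Pow(-37, -1))) = Add(Rational(437, 677), Mul(Pow(Add(Rational(-6, 5), 6), 2), Rational(-1, 37))) = Add(Rational(437, 677), Mul(Pow(Rational(24, 5), 2), Rational(-1, 37))) = Add(Rational(437, 677), Mul(Rational(576, 25), Rational(-1, 37))) = Add(Rational(437, 677), Rational(-576, 925)) = Rational(14273, 626225)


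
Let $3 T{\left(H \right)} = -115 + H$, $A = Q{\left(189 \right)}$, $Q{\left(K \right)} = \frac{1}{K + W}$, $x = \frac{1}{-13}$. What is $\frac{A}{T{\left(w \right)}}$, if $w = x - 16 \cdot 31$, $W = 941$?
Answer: $- \frac{13}{2992240} \approx -4.3446 \cdot 10^{-6}$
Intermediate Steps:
$x = - \frac{1}{13} \approx -0.076923$
$w = - \frac{6449}{13}$ ($w = - \frac{1}{13} - 16 \cdot 31 = - \frac{1}{13} - 496 = - \frac{6449}{13} \approx -496.08$)
$Q{\left(K \right)} = \frac{1}{941 + K}$ ($Q{\left(K \right)} = \frac{1}{K + 941} = \frac{1}{941 + K}$)
$A = \frac{1}{1130}$ ($A = \frac{1}{941 + 189} = \frac{1}{1130} \approx 0.00088496$)
$T{\left(H \right)} = - \frac{115}{3} + \frac{H}{3}$ ($T{\left(H \right)} = \frac{-115 + H}{3} = - \frac{115}{3} + \frac{H}{3}$)
$\frac{A}{T{\left(w \right)}} = \frac{1}{1130 \left(- \frac{115}{3} + \frac{1}{3} \left(- \frac{6449}{13}\right)\right)} = \frac{1}{1130 \left(- \frac{115}{3} - \frac{6449}{39}\right)} = \frac{1}{1130 \left(- \frac{2648}{13}\right)} = \frac{1}{1130} \left(- \frac{13}{2648}\right) = - \frac{13}{2992240}$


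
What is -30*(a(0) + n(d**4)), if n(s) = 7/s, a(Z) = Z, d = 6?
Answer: -35/216 ≈ -0.16204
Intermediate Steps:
-30*(a(0) + n(d**4)) = -30*(0 + 7/(6**4)) = -30*(0 + 7/1296) = -30*7/1296 = -35/216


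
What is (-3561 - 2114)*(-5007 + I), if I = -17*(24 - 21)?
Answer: 28704150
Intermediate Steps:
I = -51 (I = -17*3 = -51)
(-3561 - 2114)*(-5007 + I) = (-3561 - 2114)*(-5007 - 51) = -5675*(-5058) = 28704150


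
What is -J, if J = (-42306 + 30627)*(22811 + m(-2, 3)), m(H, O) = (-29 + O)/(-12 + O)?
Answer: 799330225/3 ≈ 2.6644e+8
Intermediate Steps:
m(H, O) = (-29 + O)/(-12 + O)
J = -799330225/3 (J = (-42306 + 30627)*(22811 + (-29 + 3)/(-12 + 3)) = -11679*(22811 - 26/(-9)) = -11679*(22811 - ⅑*(-26)) = -11679*(22811 + 26/9) = -11679*205325/9 = -799330225/3 ≈ -2.6644e+8)
-J = -1*(-799330225/3) = 799330225/3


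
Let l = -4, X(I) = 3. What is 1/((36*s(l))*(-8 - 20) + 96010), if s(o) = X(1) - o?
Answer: 1/88954 ≈ 1.1242e-5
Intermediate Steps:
s(o) = 3 - o
1/((36*s(l))*(-8 - 20) + 96010) = 1/((36*(3 - 1*(-4)))*(-8 - 20) + 96010) = 1/((36*(3 + 4))*(-28) + 96010) = 1/((36*7)*(-28) + 96010) = 1/(252*(-28) + 96010) = 1/(-7056 + 96010) = 1/88954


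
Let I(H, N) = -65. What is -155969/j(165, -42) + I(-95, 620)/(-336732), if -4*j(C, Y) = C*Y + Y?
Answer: -5835515557/65213764 ≈ -89.483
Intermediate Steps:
j(C, Y) = -Y/4 - C*Y/4 (j(C, Y) = -(C*Y + Y)/4 = -(Y + C*Y)/4 = -Y/4 - C*Y/4)
-155969/j(165, -42) + I(-95, 620)/(-336732) = -155969*2/(21*(1 + 165)) - 65/(-336732) = -155969/((-1/4*(-42)*166)) - 65*(-1/336732) = -155969/1743 + 65/336732 = -5835515557/65213764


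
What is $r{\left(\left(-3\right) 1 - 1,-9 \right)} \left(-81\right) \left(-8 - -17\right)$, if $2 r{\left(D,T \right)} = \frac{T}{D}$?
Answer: $- \frac{6561}{8} \approx -820.13$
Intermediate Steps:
$r{\left(D,T \right)} = \frac{T}{2 D}$ ($r{\left(D,T \right)} = \frac{T \frac{1}{D}}{2} = \frac{T}{2 D}$)
$r{\left(\left(-3\right) 1 - 1,-9 \right)} \left(-81\right) \left(-8 - -17\right) = \frac{1}{2} \left(-9\right) \frac{1}{\left(-3\right) 1 - 1} \left(-81\right) \left(-8 - -17\right) = \frac{1}{2} \left(-9\right) \frac{1}{-3 - 1} \left(-81\right) \left(-8 + 17\right) = \frac{1}{2} \left(-9\right) \frac{1}{-4} \left(-81\right) 9 = \frac{1}{2} \left(-9\right) \left(- \frac{1}{4}\right) \left(-81\right) 9 = \frac{9}{8} \left(-81\right) 9 = \left(- \frac{729}{8}\right) 9 = - \frac{6561}{8}$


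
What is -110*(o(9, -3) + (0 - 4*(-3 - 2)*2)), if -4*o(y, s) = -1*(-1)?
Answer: -8745/2 ≈ -4372.5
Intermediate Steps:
o(y, s) = -1/4 (o(y, s) = -(-1)*(-1)/4 = -1/4*1 = -1/4)
-110*(o(9, -3) + (0 - 4*(-3 - 2)*2)) = -110*(-1/4 + (0 - 4*(-3 - 2)*2)) = -110*(-1/4 + (0 - (-20)*2)) = -110*(-1/4 + (0 - 4*(-10))) = -110*(-1/4 + (0 + 40)) = -110*(-1/4 + 40) = -110*159/4 = -8745/2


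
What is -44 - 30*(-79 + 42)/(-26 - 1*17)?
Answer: -3002/43 ≈ -69.814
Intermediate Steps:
-44 - 30*(-79 + 42)/(-26 - 1*17) = -44 - (-1110)/(-26 - 17) = -44 - (-1110)/(-43) = -44 - (-1110)*(-1)/43 = -44 - 30*37/43 = -44 - 1110/43 = -3002/43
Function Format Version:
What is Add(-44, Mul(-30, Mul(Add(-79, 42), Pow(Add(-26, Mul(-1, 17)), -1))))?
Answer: Rational(-3002, 43) ≈ -69.814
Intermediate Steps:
Add(-44, Mul(-30, Mul(Add(-79, 42), Pow(Add(-26, Mul(-1, 17)), -1)))) = Add(-44, Mul(-30, Mul(-37, Pow(Add(-26, -17), -1)))) = Add(-44, Mul(-30, Mul(-37, Pow(-43, -1)))) = Add(-44, Mul(-30, Mul(-37, Rational(-1, 43)))) = Add(-44, Mul(-30, Rational(37, 43))) = Add(-44, Rational(-1110, 43)) = Rational(-3002, 43)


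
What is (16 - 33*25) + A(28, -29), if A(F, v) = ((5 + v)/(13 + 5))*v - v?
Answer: -2224/3 ≈ -741.33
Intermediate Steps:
A(F, v) = -v + v*(5/18 + v/18) (A(F, v) = ((5 + v)/18)*v - v = ((5 + v)*(1/18))*v - v = (5/18 + v/18)*v - v = v*(5/18 + v/18) - v = -v + v*(5/18 + v/18))
(16 - 33*25) + A(28, -29) = (16 - 33*25) + (1/18)*(-29)*(-13 - 29) = (16 - 825) + (1/18)*(-29)*(-42) = -809 + 203/3 = -2224/3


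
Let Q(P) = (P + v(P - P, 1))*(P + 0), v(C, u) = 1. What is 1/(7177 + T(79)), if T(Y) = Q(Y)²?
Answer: 1/39949577 ≈ 2.5032e-8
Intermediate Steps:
Q(P) = P*(1 + P) (Q(P) = (P + 1)*(P + 0) = (1 + P)*P = P*(1 + P))
T(Y) = Y²*(1 + Y)² (T(Y) = (Y*(1 + Y))² = Y²*(1 + Y)²)
1/(7177 + T(79)) = 1/(7177 + 79²*(1 + 79)²) = 1/(7177 + 6241*80²) = 1/(7177 + 6241*6400) = 1/(7177 + 39942400) = 1/39949577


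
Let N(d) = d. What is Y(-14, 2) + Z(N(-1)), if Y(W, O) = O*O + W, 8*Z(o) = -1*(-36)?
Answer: -11/2 ≈ -5.5000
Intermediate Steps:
Z(o) = 9/2 (Z(o) = (-1*(-36))/8 = (⅛)*36 = 9/2)
Y(W, O) = W + O² (Y(W, O) = O² + W = W + O²)
Y(-14, 2) + Z(N(-1)) = (-14 + 2²) + 9/2 = (-14 + 4) + 9/2 = -10 + 9/2 = -11/2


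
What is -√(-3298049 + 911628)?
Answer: -I*√2386421 ≈ -1544.8*I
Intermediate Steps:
-√(-3298049 + 911628) = -√(-2386421) = -I*√2386421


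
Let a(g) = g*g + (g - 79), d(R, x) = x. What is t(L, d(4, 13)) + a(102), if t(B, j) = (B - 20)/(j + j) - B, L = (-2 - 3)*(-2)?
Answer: 135416/13 ≈ 10417.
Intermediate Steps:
a(g) = -79 + g + g**2 (a(g) = g**2 + (-79 + g) = -79 + g + g**2)
L = 10 (L = -5*(-2) = 10)
t(B, j) = -B + (-20 + B)/(2*j) (t(B, j) = (-20 + B)/((2*j)) - B = (-20 + B)*(1/(2*j)) - B = (-20 + B)/(2*j) - B = -B + (-20 + B)/(2*j))
t(L, d(4, 13)) + a(102) = (-10 + (1/2)*10 - 1*10*13)/13 + (-79 + 102 + 102**2) = (-10 + 5 - 130)/13 + (-79 + 102 + 10404) = (1/13)*(-135) + 10427 = -135/13 + 10427 = 135416/13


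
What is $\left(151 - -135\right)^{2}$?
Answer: $81796$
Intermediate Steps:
$\left(151 - -135\right)^{2} = \left(151 + 135\right)^{2} = 286^{2} = 81796$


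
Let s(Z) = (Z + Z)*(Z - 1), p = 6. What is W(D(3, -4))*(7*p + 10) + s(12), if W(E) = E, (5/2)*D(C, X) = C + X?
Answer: 1216/5 ≈ 243.20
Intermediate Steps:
D(C, X) = 2*C/5 + 2*X/5 (D(C, X) = 2*(C + X)/5 = 2*C/5 + 2*X/5)
s(Z) = 2*Z*(-1 + Z) (s(Z) = (2*Z)*(-1 + Z) = 2*Z*(-1 + Z))
W(D(3, -4))*(7*p + 10) + s(12) = ((⅖)*3 + (⅖)*(-4))*(7*6 + 10) + 2*12*(-1 + 12) = (6/5 - 8/5)*(42 + 10) + 2*12*11 = -⅖*52 + 264 = -104/5 + 264 = 1216/5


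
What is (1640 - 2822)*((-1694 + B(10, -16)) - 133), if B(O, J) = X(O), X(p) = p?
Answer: 2147694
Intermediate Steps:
B(O, J) = O
(1640 - 2822)*((-1694 + B(10, -16)) - 133) = (1640 - 2822)*((-1694 + 10) - 133) = -1182*(-1684 - 133) = -1182*(-1817) = 2147694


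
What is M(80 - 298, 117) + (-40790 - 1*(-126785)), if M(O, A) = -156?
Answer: 85839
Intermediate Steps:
M(80 - 298, 117) + (-40790 - 1*(-126785)) = -156 + (-40790 - 1*(-126785)) = -156 + (-40790 + 126785) = -156 + 85995 = 85839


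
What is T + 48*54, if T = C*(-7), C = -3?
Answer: 2613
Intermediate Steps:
T = 21 (T = -3*(-7) = 21)
T + 48*54 = 21 + 48*54 = 21 + 2592 = 2613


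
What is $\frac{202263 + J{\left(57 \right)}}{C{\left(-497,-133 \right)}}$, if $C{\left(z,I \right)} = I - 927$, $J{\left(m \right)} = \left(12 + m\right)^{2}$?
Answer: $- \frac{51756}{265} \approx -195.31$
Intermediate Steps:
$C{\left(z,I \right)} = -927 + I$
$\frac{202263 + J{\left(57 \right)}}{C{\left(-497,-133 \right)}} = \frac{202263 + \left(12 + 57\right)^{2}}{-927 - 133} = \frac{202263 + 69^{2}}{-1060} = \left(202263 + 4761\right) \left(- \frac{1}{1060}\right) = 207024 \left(- \frac{1}{1060}\right) = - \frac{51756}{265}$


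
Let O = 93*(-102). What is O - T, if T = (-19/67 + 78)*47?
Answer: -880291/67 ≈ -13139.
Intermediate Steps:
T = 244729/67 (T = (-19*1/67 + 78)*47 = (-19/67 + 78)*47 = (5207/67)*47 = 244729/67 ≈ 3652.7)
O = -9486
O - T = -9486 - 1*244729/67 = -9486 - 244729/67 = -880291/67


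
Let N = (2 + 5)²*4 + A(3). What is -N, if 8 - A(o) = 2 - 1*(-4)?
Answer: -198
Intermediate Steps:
A(o) = 2 (A(o) = 8 - (2 - 1*(-4)) = 8 - (2 + 4) = 8 - 1*6 = 8 - 6 = 2)
N = 198 (N = (2 + 5)²*4 + 2 = 7²*4 + 2 = 49*4 + 2 = 196 + 2 = 198)
-N = -1*198 = -198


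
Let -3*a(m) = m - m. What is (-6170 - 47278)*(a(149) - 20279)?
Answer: 1083871992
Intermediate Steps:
a(m) = 0 (a(m) = -(m - m)/3 = -1/3*0 = 0)
(-6170 - 47278)*(a(149) - 20279) = (-6170 - 47278)*(0 - 20279) = -53448*(-20279) = 1083871992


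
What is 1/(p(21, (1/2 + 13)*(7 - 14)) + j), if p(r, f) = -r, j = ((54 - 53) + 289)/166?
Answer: -83/1598 ≈ -0.051940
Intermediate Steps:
j = 145/83 (j = (1 + 289)*(1/166) = 290*(1/166) = 145/83 ≈ 1.7470)
1/(p(21, (1/2 + 13)*(7 - 14)) + j) = 1/(-1*21 + 145/83) = 1/(-21 + 145/83) = 1/(-1598/83) = -83/1598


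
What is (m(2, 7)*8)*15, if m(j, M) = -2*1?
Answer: -240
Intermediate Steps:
m(j, M) = -2
(m(2, 7)*8)*15 = -2*8*15 = -16*15 = -240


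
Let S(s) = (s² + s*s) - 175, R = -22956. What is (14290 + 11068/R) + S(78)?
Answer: 150835370/5739 ≈ 26283.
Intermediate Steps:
S(s) = -175 + 2*s² (S(s) = (s² + s²) - 175 = 2*s² - 175 = -175 + 2*s²)
(14290 + 11068/R) + S(78) = (14290 + 11068/(-22956)) + (-175 + 2*78²) = (14290 + 11068*(-1/22956)) + (-175 + 2*6084) = (14290 - 2767/5739) + (-175 + 12168) = 82007543/5739 + 11993 = 150835370/5739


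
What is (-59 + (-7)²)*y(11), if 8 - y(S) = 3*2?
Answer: -20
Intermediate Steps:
y(S) = 2 (y(S) = 8 - 3*2 = 8 - 1*6 = 8 - 6 = 2)
(-59 + (-7)²)*y(11) = (-59 + (-7)²)*2 = (-59 + 49)*2 = -10*2 = -20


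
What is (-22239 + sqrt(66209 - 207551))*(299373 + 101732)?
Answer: -8920174095 + 401105*I*sqrt(141342) ≈ -8.9202e+9 + 1.508e+8*I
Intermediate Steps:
(-22239 + sqrt(66209 - 207551))*(299373 + 101732) = (-22239 + sqrt(-141342))*401105 = (-22239 + I*sqrt(141342))*401105 = -8920174095 + 401105*I*sqrt(141342)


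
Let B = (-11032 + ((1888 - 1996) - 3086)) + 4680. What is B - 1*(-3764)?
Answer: -5782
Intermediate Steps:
B = -9546 (B = (-11032 + (-108 - 3086)) + 4680 = (-11032 - 3194) + 4680 = -14226 + 4680 = -9546)
B - 1*(-3764) = -9546 - 1*(-3764) = -9546 + 3764 = -5782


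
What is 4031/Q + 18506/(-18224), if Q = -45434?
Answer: -228565637/206997304 ≈ -1.1042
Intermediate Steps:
4031/Q + 18506/(-18224) = 4031/(-45434) + 18506/(-18224) = 4031*(-1/45434) + 18506*(-1/18224) = -4031/45434 - 9253/9112 = -228565637/206997304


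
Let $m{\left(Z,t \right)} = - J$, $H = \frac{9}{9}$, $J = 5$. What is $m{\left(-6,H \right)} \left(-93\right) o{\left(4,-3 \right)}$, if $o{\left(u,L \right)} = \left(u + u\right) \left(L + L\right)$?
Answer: $-22320$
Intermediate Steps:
$H = 1$ ($H = 9 \cdot \frac{1}{9} = 1$)
$o{\left(u,L \right)} = 4 L u$ ($o{\left(u,L \right)} = 2 u 2 L = 4 L u$)
$m{\left(Z,t \right)} = -5$ ($m{\left(Z,t \right)} = \left(-1\right) 5 = -5$)
$m{\left(-6,H \right)} \left(-93\right) o{\left(4,-3 \right)} = \left(-5\right) \left(-93\right) 4 \left(-3\right) 4 = 465 \left(-48\right) = -22320$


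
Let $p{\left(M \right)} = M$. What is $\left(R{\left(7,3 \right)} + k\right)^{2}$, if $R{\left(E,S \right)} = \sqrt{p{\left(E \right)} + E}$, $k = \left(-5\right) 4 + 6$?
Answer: $\left(14 - \sqrt{14}\right)^{2} \approx 105.23$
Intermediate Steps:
$k = -14$ ($k = -20 + 6 = -14$)
$R{\left(E,S \right)} = \sqrt{2} \sqrt{E}$ ($R{\left(E,S \right)} = \sqrt{E + E} = \sqrt{2 E} = \sqrt{2} \sqrt{E}$)
$\left(R{\left(7,3 \right)} + k\right)^{2} = \left(\sqrt{2} \sqrt{7} - 14\right)^{2} = \left(\sqrt{14} - 14\right)^{2} = \left(-14 + \sqrt{14}\right)^{2}$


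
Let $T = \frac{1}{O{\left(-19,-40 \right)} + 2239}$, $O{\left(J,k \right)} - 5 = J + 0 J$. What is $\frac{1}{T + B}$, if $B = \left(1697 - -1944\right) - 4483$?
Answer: $- \frac{2225}{1873449} \approx -0.0011876$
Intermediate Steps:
$O{\left(J,k \right)} = 5 + J$ ($O{\left(J,k \right)} = 5 + \left(J + 0 J\right) = 5 + \left(J + 0\right) = 5 + J$)
$T = \frac{1}{2225}$ ($T = \frac{1}{\left(5 - 19\right) + 2239} = \frac{1}{-14 + 2239} = \frac{1}{2225} \approx 0.00044944$)
$B = -842$ ($B = \left(1697 + 1944\right) - 4483 = 3641 - 4483 = -842$)
$\frac{1}{T + B} = \frac{1}{\frac{1}{2225} - 842} = \frac{1}{- \frac{1873449}{2225}} = - \frac{2225}{1873449}$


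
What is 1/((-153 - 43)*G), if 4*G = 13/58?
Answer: -58/637 ≈ -0.091052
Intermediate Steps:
G = 13/232 (G = (13/58)/4 = (13*(1/58))/4 = (¼)*(13/58) = 13/232 ≈ 0.056035)
1/((-153 - 43)*G) = 1/((-153 - 43)*(13/232)) = 1/(-196*13/232) = 1/(-637/58) = -58/637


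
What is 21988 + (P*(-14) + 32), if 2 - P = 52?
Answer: 22720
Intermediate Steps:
P = -50 (P = 2 - 1*52 = 2 - 52 = -50)
21988 + (P*(-14) + 32) = 21988 + (-50*(-14) + 32) = 21988 + (700 + 32) = 21988 + 732 = 22720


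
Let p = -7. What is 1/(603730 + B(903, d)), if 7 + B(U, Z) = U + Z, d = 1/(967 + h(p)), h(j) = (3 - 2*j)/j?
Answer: 6752/4082434759 ≈ 1.6539e-6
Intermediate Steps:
h(j) = (3 - 2*j)/j
d = 7/6752 (d = 1/(967 + (-2 + 3/(-7))) = 1/(967 + (-2 + 3*(-⅐))) = 1/(967 + (-2 - 3/7)) = 1/(967 - 17/7) = 1/(6752/7) = 7/6752 ≈ 0.0010367)
B(U, Z) = -7 + U + Z (B(U, Z) = -7 + (U + Z) = -7 + U + Z)
1/(603730 + B(903, d)) = 1/(603730 + (-7 + 903 + 7/6752)) = 1/(603730 + 6049799/6752) = 1/(4082434759/6752) = 6752/4082434759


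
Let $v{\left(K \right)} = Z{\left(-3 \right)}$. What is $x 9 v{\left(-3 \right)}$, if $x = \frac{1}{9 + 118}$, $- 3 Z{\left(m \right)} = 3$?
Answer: $- \frac{9}{127} \approx -0.070866$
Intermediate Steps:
$Z{\left(m \right)} = -1$ ($Z{\left(m \right)} = \left(- \frac{1}{3}\right) 3 = -1$)
$v{\left(K \right)} = -1$
$x = \frac{1}{127} \approx 0.007874$
$x 9 v{\left(-3 \right)} = \frac{9 \left(-1\right)}{127} = \frac{1}{127} \left(-9\right) = - \frac{9}{127}$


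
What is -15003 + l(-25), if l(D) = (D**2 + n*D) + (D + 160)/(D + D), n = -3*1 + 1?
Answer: -143307/10 ≈ -14331.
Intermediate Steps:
n = -2 (n = -3 + 1 = -2)
l(D) = D**2 - 2*D + (160 + D)/(2*D) (l(D) = (D**2 - 2*D) + (D + 160)/(D + D) = (D**2 - 2*D) + (160 + D)/((2*D)) = (D**2 - 2*D) + (160 + D)*(1/(2*D)) = (D**2 - 2*D) + (160 + D)/(2*D) = D**2 - 2*D + (160 + D)/(2*D))
-15003 + l(-25) = -15003 + (1/2 + (-25)**2 - 2*(-25) + 80/(-25)) = -15003 + (1/2 + 625 + 50 + 80*(-1/25)) = -15003 + (1/2 + 625 + 50 - 16/5) = -15003 + 6723/10 = -143307/10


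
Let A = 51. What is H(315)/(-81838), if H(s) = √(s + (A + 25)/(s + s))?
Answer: -√3474205/8592990 ≈ -0.00021691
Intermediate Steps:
H(s) = √(s + 38/s) (H(s) = √(s + (51 + 25)/(s + s)) = √(s + 76/((2*s))) = √(s + 76*(1/(2*s))) = √(s + 38/s))
H(315)/(-81838) = √(315 + 38/315)/(-81838) = √(315 + 38*(1/315))*(-1/81838) = √(315 + 38/315)*(-1/81838) = √(99263/315)*(-1/81838) = (√3474205/105)*(-1/81838) = -√3474205/8592990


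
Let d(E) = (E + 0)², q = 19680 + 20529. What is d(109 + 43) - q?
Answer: -17105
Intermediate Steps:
q = 40209
d(E) = E²
d(109 + 43) - q = (109 + 43)² - 1*40209 = 152² - 40209 = 23104 - 40209 = -17105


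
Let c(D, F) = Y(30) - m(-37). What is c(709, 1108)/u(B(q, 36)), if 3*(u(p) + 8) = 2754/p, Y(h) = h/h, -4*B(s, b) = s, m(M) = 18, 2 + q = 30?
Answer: 119/974 ≈ 0.12218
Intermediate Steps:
q = 28 (q = -2 + 30 = 28)
B(s, b) = -s/4
Y(h) = 1
c(D, F) = -17 (c(D, F) = 1 - 1*18 = 1 - 18 = -17)
u(p) = -8 + 918/p (u(p) = -8 + (2754/p)/3 = -8 + 918/p)
c(709, 1108)/u(B(q, 36)) = -17/(-8 + 918/((-¼*28))) = -17/(-8 + 918/(-7)) = -17/(-8 + 918*(-⅐)) = -17/(-8 - 918/7) = -17/(-974/7) = -17*(-7/974) = 119/974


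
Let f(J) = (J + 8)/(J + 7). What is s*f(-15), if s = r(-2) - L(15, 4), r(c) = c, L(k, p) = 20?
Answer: -77/4 ≈ -19.250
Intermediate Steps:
f(J) = (8 + J)/(7 + J)
s = -22 (s = -2 - 1*20 = -2 - 20 = -22)
s*f(-15) = -22*(8 - 15)/(7 - 15) = -22*(-7)/(-8) = -(-11)*(-7)/4 = -22*7/8 = -77/4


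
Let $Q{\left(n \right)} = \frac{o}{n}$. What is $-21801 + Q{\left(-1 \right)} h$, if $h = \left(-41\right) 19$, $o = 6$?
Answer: $-17127$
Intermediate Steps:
$h = -779$
$Q{\left(n \right)} = \frac{6}{n}$
$-21801 + Q{\left(-1 \right)} h = -21801 + \frac{6}{-1} \left(-779\right) = -21801 + 6 \left(-1\right) \left(-779\right) = -21801 - -4674 = -21801 + 4674 = -17127$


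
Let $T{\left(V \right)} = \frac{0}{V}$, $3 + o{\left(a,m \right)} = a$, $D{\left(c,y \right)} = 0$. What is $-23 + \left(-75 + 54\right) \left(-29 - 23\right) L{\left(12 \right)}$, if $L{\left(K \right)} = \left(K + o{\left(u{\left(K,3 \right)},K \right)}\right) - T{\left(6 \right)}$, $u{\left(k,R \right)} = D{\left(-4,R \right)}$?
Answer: $9805$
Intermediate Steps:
$u{\left(k,R \right)} = 0$
$o{\left(a,m \right)} = -3 + a$
$T{\left(V \right)} = 0$
$L{\left(K \right)} = -3 + K$ ($L{\left(K \right)} = \left(K + \left(-3 + 0\right)\right) - 0 = \left(K - 3\right) + 0 = \left(-3 + K\right) + 0 = -3 + K$)
$-23 + \left(-75 + 54\right) \left(-29 - 23\right) L{\left(12 \right)} = -23 + \left(-75 + 54\right) \left(-29 - 23\right) \left(-3 + 12\right) = -23 + \left(-21\right) \left(-52\right) 9 = -23 + 1092 \cdot 9 = -23 + 9828 = 9805$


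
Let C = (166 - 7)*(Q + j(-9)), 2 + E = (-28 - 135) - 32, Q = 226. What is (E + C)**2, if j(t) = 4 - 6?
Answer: 1254505561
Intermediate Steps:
j(t) = -2
E = -197 (E = -2 + ((-28 - 135) - 32) = -2 + (-163 - 32) = -2 - 195 = -197)
C = 35616 (C = (166 - 7)*(226 - 2) = 159*224 = 35616)
(E + C)**2 = (-197 + 35616)**2 = 35419**2 = 1254505561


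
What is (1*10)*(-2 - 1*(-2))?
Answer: 0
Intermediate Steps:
(1*10)*(-2 - 1*(-2)) = 10*(-2 + 2) = 10*0 = 0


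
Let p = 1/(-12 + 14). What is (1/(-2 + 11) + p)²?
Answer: 121/324 ≈ 0.37346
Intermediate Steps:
p = ½ (p = 1/2 = ½ ≈ 0.50000)
(1/(-2 + 11) + p)² = (1/(-2 + 11) + ½)² = (1/9 + ½)² = (⅑ + ½)² = (11/18)² = 121/324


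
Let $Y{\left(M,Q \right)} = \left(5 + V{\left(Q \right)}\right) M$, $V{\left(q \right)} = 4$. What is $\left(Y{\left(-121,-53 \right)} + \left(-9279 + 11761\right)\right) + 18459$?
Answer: $19852$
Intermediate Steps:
$Y{\left(M,Q \right)} = 9 M$ ($Y{\left(M,Q \right)} = \left(5 + 4\right) M = 9 M$)
$\left(Y{\left(-121,-53 \right)} + \left(-9279 + 11761\right)\right) + 18459 = \left(9 \left(-121\right) + \left(-9279 + 11761\right)\right) + 18459 = \left(-1089 + 2482\right) + 18459 = 1393 + 18459 = 19852$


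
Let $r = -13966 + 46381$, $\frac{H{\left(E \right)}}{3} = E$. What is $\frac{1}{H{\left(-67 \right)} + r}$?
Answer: $\frac{1}{32214} \approx 3.1042 \cdot 10^{-5}$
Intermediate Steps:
$H{\left(E \right)} = 3 E$
$r = 32415$
$\frac{1}{H{\left(-67 \right)} + r} = \frac{1}{3 \left(-67\right) + 32415} = \frac{1}{-201 + 32415} = \frac{1}{32214}$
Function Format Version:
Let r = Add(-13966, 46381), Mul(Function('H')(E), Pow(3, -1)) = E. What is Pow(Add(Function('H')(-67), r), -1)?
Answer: Rational(1, 32214) ≈ 3.1042e-5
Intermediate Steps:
Function('H')(E) = Mul(3, E)
r = 32415
Pow(Add(Function('H')(-67), r), -1) = Pow(Add(Mul(3, -67), 32415), -1) = Pow(Add(-201, 32415), -1) = Pow(32214, -1) = Rational(1, 32214)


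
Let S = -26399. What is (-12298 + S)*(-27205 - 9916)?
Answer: 1436471337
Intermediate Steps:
(-12298 + S)*(-27205 - 9916) = (-12298 - 26399)*(-27205 - 9916) = -38697*(-37121) = 1436471337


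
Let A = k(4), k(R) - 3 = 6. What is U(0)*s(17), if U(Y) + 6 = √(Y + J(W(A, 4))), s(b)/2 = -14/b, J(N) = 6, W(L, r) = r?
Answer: 168/17 - 28*√6/17 ≈ 5.8479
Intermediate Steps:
k(R) = 9 (k(R) = 3 + 6 = 9)
A = 9
s(b) = -28/b (s(b) = 2*(-14/b) = -28/b)
U(Y) = -6 + √(6 + Y) (U(Y) = -6 + √(Y + 6) = -6 + √(6 + Y))
U(0)*s(17) = (-6 + √(6 + 0))*(-28/17) = (-6 + √6)*(-28*1/17) = (-6 + √6)*(-28/17) = 168/17 - 28*√6/17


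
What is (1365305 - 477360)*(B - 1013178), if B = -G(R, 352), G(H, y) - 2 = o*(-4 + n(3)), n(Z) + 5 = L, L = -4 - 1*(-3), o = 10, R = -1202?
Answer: -899559320600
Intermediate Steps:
L = -1 (L = -4 + 3 = -1)
n(Z) = -6 (n(Z) = -5 - 1 = -6)
G(H, y) = -98 (G(H, y) = 2 + 10*(-4 - 6) = 2 + 10*(-10) = 2 - 100 = -98)
B = 98 (B = -1*(-98) = 98)
(1365305 - 477360)*(B - 1013178) = (1365305 - 477360)*(98 - 1013178) = 887945*(-1013080) = -899559320600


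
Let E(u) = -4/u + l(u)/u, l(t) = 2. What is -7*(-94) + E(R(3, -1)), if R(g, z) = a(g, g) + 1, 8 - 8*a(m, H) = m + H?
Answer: 3282/5 ≈ 656.40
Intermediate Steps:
a(m, H) = 1 - H/8 - m/8 (a(m, H) = 1 - (m + H)/8 = 1 - (H + m)/8 = 1 + (-H/8 - m/8) = 1 - H/8 - m/8)
R(g, z) = 2 - g/4 (R(g, z) = (1 - g/8 - g/8) + 1 = (1 - g/4) + 1 = 2 - g/4)
E(u) = -2/u (E(u) = -4/u + 2/u = -2/u)
-7*(-94) + E(R(3, -1)) = -7*(-94) - 2/(2 - ¼*3) = 658 - 2/(2 - ¾) = 658 - 2/5/4 = 658 - 2*⅘ = 658 - 8/5 = 3282/5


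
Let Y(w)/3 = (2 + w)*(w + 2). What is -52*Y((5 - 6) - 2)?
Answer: -156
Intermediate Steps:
Y(w) = 3*(2 + w)² (Y(w) = 3*((2 + w)*(w + 2)) = 3*((2 + w)*(2 + w)) = 3*(2 + w)²)
-52*Y((5 - 6) - 2) = -156*(2 + ((5 - 6) - 2))² = -156*(2 + (-1 - 2))² = -156*(2 - 3)² = -156*(-1)² = -156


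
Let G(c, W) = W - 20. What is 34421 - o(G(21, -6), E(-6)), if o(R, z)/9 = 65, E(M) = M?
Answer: 33836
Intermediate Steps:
G(c, W) = -20 + W
o(R, z) = 585 (o(R, z) = 9*65 = 585)
34421 - o(G(21, -6), E(-6)) = 34421 - 1*585 = 34421 - 585 = 33836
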